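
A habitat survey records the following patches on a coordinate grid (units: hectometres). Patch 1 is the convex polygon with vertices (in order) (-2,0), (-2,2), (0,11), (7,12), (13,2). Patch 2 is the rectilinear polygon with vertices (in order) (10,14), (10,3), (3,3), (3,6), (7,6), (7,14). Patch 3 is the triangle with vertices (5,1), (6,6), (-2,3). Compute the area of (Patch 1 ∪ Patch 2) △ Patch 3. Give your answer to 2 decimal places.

|Patch 1 ∪ Patch 2| = 134.
|(Patch 1 ∪ Patch 2) ∩ Patch 3| = 18.4833.
|(Patch 1 ∪ Patch 2) △ Patch 3| = 134 + 18.5 − 36.9665 = 115.53.

115.53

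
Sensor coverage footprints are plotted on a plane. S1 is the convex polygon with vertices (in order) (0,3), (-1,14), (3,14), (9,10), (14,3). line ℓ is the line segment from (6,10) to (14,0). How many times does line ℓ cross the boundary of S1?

1

The segment meets the boundary at (11.6,3).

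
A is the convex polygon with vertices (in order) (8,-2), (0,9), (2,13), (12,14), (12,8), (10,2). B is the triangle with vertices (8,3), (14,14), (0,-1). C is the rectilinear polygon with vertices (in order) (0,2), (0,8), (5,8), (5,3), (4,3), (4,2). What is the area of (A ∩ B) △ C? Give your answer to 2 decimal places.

|A ∩ B| = 24.2475.
|(A ∩ B) ∩ C| = 0.7399.
|(A ∩ B) △ C| = 24.2475 + 29 − 1.4798 = 51.77.

51.77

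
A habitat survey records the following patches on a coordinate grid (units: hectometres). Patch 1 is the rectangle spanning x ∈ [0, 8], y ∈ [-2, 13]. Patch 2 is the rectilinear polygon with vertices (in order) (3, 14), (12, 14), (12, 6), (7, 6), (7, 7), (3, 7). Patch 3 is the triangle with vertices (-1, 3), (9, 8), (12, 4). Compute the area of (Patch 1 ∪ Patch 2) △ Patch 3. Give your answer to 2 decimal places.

|Patch 1 ∪ Patch 2| = 157.
|(Patch 1 ∪ Patch 2) ∩ Patch 3| = 20.1731.
|(Patch 1 ∪ Patch 2) △ Patch 3| = 157 + 27.5 − 40.3462 = 144.15.

144.15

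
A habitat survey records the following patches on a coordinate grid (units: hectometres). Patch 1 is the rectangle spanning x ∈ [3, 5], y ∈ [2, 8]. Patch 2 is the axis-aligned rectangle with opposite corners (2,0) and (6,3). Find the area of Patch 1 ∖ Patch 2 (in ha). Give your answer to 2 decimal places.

10.00

|Patch 1∩Patch 2|: x∈[3,5], y∈[2,3] → 2·1 = 2.
|Patch 1| = 12.
|Patch 1 ∖ Patch 2| = |Patch 1| − |Patch 1∩Patch 2| = 12 − 2 = 10.00.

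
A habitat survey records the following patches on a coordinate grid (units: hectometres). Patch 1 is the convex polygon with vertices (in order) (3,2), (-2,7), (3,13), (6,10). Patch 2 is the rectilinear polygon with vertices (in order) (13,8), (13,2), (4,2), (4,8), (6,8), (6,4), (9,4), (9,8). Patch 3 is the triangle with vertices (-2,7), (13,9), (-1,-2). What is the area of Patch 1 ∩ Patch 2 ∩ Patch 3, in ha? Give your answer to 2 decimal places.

1.94

The intersection is the polygon with vertices (4,7.8), (5.237,7.965), (4,4.667).
By the shoelace formula its area is 1.94.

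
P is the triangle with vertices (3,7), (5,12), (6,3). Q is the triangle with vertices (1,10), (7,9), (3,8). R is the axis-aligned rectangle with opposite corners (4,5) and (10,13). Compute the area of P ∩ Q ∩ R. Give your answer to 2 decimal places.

1.30

The intersection is the polygon with vertices (5.302,9.283), (5.378,8.595), (4,8.25), (4,9.5).
By the shoelace formula its area is 1.30.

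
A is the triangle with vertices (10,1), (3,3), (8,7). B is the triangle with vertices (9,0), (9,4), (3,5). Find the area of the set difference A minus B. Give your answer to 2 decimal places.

9.35

|A| = 19, |A∩B| = 9.6462.
|A ∖ B| = |A| − |A∩B| = 19 − 9.6462 = 9.35.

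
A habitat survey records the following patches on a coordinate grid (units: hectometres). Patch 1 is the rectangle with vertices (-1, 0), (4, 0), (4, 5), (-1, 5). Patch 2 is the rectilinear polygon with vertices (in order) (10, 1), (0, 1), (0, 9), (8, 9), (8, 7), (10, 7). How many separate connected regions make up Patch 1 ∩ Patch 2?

Patch 1 ∩ Patch 2 is a single connected region.

1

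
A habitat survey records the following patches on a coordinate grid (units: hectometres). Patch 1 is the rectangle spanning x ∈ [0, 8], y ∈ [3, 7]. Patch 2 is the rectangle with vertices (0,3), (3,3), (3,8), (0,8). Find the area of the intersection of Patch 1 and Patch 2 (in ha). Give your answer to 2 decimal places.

|Patch 1∩Patch 2|: x∈[0,3], y∈[3,7] → 3·4 = 12.

12.00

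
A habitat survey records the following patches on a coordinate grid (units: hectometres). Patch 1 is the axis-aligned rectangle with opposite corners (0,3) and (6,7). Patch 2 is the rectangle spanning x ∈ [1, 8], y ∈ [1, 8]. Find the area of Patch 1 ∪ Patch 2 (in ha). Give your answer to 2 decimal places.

53.00

By inclusion–exclusion:
Individual areas: |Patch 1| = 24, |Patch 2| = 49.
|Patch 1∩Patch 2|: x∈[1,6], y∈[3,7] → 5·4 = 20.
|Patch 1 ∪ Patch 2| = 73 − 20 = 53.00.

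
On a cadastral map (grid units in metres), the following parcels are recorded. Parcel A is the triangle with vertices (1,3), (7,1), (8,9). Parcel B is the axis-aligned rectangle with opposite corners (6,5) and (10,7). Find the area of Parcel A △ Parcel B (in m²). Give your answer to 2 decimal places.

|Parcel A| = 25, |Parcel B| = 8, |Parcel A∩Parcel B| = 3.25.
|Parcel A △ Parcel B| = |Parcel A| + |Parcel B| − 2·|Parcel A∩Parcel B| = 25 + 8 − 6.5 = 26.50.

26.50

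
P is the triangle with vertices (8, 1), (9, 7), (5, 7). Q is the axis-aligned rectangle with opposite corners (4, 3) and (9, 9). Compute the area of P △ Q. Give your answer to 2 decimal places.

20.67

|P| = 12, |Q| = 30, |P∩Q| = 10.6667.
|P △ Q| = |P| + |Q| − 2·|P∩Q| = 12 + 30 − 21.3333 = 20.67.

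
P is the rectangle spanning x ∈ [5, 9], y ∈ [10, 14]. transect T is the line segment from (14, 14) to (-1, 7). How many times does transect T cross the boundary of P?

The segment meets the boundary at (5.429,10), (9,11.667).

2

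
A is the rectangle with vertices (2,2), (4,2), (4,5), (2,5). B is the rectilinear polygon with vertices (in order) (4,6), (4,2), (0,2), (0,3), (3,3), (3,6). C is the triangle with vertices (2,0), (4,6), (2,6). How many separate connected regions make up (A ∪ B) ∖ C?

2

(A ∪ B) ∖ C splits into 2 disjoint pieces (area 2.6667, area 2).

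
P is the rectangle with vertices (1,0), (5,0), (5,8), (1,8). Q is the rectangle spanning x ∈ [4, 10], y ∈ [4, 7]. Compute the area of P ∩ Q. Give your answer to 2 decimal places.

3.00

|P∩Q|: x∈[4,5], y∈[4,7] → 1·3 = 3.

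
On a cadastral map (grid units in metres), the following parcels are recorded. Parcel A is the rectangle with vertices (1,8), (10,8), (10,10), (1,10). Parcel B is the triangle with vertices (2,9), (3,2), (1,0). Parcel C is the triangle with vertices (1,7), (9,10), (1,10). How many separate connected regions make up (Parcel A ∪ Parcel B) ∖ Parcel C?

2

(Parcel A ∪ Parcel B) ∖ Parcel C splits into 2 disjoint pieces (area 7.3333, area 7.6679).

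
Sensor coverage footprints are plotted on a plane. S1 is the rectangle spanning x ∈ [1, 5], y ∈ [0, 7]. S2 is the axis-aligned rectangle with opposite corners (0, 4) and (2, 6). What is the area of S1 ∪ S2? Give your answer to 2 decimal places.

By inclusion–exclusion:
Individual areas: |S1| = 28, |S2| = 4.
|S1∩S2|: x∈[1,2], y∈[4,6] → 1·2 = 2.
|S1 ∪ S2| = 32 − 2 = 30.00.

30.00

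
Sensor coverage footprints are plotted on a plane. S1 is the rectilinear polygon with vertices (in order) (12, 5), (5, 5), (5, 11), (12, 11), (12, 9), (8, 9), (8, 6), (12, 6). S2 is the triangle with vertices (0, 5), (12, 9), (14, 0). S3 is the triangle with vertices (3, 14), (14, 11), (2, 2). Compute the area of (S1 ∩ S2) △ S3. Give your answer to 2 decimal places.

68.00

|S1 ∩ S2| = 10.5.
|(S1 ∩ S2) ∩ S3| = 5.
|(S1 ∩ S2) △ S3| = 10.5 + 67.5 − 10 = 68.00.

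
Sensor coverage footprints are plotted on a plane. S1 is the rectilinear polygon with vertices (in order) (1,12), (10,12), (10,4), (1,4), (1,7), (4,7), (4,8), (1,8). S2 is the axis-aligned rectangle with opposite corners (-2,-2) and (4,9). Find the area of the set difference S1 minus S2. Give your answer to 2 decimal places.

57.00

|S1| = 69, |S1∩S2| = 12.
|S1 ∖ S2| = |S1| − |S1∩S2| = 69 − 12 = 57.00.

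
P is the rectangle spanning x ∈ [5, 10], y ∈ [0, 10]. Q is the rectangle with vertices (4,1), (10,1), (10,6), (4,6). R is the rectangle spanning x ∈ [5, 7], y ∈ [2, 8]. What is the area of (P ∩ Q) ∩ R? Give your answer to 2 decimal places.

The region (P ∩ Q) ∩ R is the polygon with vertices (5,6), (7,6), (7,2), (5,2).
By the shoelace formula its area is 8.00.

8.00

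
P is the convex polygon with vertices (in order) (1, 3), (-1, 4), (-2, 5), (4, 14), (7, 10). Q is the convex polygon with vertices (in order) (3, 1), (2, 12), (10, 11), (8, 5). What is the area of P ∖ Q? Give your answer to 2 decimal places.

23.05

|P| = 42.5, |P∩Q| = 19.4491.
|P ∖ Q| = |P| − |P∩Q| = 42.5 − 19.4491 = 23.05.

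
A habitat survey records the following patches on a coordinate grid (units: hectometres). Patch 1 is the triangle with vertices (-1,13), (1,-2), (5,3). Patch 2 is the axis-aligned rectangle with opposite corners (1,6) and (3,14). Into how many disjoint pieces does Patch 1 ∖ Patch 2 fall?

1

Patch 1 ∖ Patch 2 is a single connected region.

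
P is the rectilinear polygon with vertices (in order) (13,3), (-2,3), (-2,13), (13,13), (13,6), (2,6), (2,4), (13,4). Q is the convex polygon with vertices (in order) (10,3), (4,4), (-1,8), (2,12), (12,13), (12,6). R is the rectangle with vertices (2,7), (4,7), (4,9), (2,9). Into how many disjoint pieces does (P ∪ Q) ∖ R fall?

1

(P ∪ Q) ∖ R is a single connected region.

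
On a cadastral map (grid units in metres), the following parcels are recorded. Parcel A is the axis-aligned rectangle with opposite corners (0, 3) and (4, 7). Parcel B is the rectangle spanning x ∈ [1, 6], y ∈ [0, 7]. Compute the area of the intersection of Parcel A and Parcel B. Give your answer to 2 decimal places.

|Parcel A∩Parcel B|: x∈[1,4], y∈[3,7] → 3·4 = 12.

12.00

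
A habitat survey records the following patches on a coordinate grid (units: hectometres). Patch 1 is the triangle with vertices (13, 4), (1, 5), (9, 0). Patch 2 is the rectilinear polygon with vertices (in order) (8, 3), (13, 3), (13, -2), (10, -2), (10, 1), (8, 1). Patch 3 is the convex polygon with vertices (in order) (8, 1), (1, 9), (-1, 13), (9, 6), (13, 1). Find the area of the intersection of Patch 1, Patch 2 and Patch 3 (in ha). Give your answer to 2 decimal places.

The intersection is the polygon with vertices (8,1), (8,3), (11.4,3), (11.667,2.667), (10,1).
By the shoelace formula its area is 5.90.

5.90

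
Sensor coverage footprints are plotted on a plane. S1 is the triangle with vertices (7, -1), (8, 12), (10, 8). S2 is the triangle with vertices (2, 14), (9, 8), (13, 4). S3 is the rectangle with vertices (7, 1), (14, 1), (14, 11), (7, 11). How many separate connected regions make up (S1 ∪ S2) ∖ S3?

3

(S1 ∪ S2) ∖ S3 splits into 3 disjoint pieces (area 0.6494, area 0.2885, area 0.5128).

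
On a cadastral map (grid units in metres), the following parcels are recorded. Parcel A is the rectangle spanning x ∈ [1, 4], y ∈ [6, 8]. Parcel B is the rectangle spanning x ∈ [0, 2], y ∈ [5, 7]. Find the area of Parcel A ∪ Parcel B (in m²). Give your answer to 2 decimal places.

By inclusion–exclusion:
Individual areas: |Parcel A| = 6, |Parcel B| = 4.
|Parcel A∩Parcel B|: x∈[1,2], y∈[6,7] → 1·1 = 1.
|Parcel A ∪ Parcel B| = 10 − 1 = 9.00.

9.00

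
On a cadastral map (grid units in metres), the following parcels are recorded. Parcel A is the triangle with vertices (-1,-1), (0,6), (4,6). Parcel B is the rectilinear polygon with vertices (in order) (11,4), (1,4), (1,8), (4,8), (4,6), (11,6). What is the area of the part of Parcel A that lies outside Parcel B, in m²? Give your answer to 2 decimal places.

9.43

|Parcel A| = 14, |Parcel A∩Parcel B| = 4.5714.
|Parcel A ∖ Parcel B| = |Parcel A| − |Parcel A∩Parcel B| = 14 − 4.5714 = 9.43.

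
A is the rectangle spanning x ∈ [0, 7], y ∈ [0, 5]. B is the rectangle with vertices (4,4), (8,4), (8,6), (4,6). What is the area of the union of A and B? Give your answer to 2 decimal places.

40.00

By inclusion–exclusion:
Individual areas: |A| = 35, |B| = 8.
|A∩B|: x∈[4,7], y∈[4,5] → 3·1 = 3.
|A ∪ B| = 43 − 3 = 40.00.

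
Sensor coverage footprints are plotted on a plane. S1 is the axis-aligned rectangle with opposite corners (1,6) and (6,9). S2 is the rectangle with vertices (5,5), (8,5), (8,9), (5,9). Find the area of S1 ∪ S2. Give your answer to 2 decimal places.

By inclusion–exclusion:
Individual areas: |S1| = 15, |S2| = 12.
|S1∩S2|: x∈[5,6], y∈[6,9] → 1·3 = 3.
|S1 ∪ S2| = 27 − 3 = 24.00.

24.00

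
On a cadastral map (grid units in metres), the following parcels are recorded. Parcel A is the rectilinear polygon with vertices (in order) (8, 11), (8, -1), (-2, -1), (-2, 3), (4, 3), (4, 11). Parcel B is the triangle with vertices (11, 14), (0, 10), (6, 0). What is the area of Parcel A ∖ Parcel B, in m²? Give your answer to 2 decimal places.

36.93

|Parcel A| = 72, |Parcel A∩Parcel B| = 35.0667.
|Parcel A ∖ Parcel B| = |Parcel A| − |Parcel A∩Parcel B| = 72 − 35.0667 = 36.93.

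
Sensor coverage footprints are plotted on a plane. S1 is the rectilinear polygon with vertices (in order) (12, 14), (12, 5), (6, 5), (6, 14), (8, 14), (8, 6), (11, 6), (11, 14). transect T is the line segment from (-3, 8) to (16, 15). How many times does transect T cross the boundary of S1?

4

The segment meets the boundary at (12,13.526), (11,13.158), (8,12.053), (6,11.316).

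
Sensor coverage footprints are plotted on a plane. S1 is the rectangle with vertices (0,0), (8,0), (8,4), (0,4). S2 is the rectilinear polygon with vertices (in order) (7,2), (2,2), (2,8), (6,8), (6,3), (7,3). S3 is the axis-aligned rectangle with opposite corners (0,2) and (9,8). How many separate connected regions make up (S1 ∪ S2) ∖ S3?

1

(S1 ∪ S2) ∖ S3 is a single connected region.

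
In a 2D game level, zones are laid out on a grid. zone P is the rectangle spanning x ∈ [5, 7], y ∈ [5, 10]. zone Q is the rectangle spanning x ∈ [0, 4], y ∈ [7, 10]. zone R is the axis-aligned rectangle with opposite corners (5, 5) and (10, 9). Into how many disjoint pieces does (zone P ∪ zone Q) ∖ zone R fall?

(zone P ∪ zone Q) ∖ zone R splits into 2 disjoint pieces (area 2, area 12).

2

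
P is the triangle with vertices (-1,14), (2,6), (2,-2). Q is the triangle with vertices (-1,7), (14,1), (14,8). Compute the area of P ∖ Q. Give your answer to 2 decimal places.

10.59

|P| = 12, |P∩Q| = 1.4074.
|P ∖ Q| = |P| − |P∩Q| = 12 − 1.4074 = 10.59.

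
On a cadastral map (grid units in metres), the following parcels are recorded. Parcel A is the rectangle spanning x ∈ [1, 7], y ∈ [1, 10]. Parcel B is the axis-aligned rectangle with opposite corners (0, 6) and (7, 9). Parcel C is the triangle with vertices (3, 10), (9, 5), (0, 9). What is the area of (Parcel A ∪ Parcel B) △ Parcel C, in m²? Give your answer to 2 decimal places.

|Parcel A ∪ Parcel B| = 57.
|(Parcel A ∪ Parcel B) ∩ Parcel C| = 9.5556.
|(Parcel A ∪ Parcel B) △ Parcel C| = 57 + 10.5 − 19.1111 = 48.39.

48.39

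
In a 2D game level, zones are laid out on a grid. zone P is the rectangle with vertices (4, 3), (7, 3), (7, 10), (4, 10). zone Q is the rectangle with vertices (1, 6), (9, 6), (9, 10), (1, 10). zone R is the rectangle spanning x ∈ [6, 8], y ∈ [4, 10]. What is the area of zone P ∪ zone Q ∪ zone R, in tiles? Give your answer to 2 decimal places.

By inclusion–exclusion:
Individual areas: |zone P| = 21, |zone Q| = 32, |zone R| = 12.
|zone P∩zone Q|: x∈[4,7], y∈[6,10] → 3·4 = 12.
|zone P∩zone R|: x∈[6,7], y∈[4,10] → 1·6 = 6.
|zone Q∩zone R|: x∈[6,8], y∈[6,10] → 2·4 = 8.
|zone P∩zone Q∩zone R| = 4.
|zone P ∪ zone Q ∪ zone R| = 65 − 26 + 4 = 43.00.

43.00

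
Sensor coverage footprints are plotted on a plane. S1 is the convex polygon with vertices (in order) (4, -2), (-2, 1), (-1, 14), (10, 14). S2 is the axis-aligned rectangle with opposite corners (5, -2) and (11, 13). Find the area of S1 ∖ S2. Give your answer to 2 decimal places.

99.98

|S1| = 128.5, |S1∩S2| = 28.5208.
|S1 ∖ S2| = |S1| − |S1∩S2| = 128.5 − 28.5208 = 99.98.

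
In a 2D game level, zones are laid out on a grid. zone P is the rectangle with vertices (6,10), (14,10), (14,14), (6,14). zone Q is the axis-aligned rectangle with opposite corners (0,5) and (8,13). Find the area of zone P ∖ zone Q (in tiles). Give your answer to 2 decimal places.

26.00

|zone P∩zone Q|: x∈[6,8], y∈[10,13] → 2·3 = 6.
|zone P| = 32.
|zone P ∖ zone Q| = |zone P| − |zone P∩zone Q| = 32 − 6 = 26.00.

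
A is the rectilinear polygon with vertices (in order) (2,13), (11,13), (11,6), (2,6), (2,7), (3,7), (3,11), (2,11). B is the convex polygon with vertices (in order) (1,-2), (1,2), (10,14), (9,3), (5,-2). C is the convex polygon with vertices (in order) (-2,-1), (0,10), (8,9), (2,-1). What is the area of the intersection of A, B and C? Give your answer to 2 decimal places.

6.10

The intersection is the polygon with vertices (4,6), (6.4,9.2), (8,9), (6.2,6).
By the shoelace formula its area is 6.10.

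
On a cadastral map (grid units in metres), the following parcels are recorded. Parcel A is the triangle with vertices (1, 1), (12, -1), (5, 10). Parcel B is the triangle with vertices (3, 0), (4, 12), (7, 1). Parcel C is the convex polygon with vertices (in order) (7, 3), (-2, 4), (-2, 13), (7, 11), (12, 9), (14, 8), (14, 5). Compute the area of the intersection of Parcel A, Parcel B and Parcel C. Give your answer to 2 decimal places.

The intersection is the polygon with vertices (3.564,6.769), (4.718,9.366), (6.438,3.062), (3.284,3.413).
By the shoelace formula its area is 11.21.

11.21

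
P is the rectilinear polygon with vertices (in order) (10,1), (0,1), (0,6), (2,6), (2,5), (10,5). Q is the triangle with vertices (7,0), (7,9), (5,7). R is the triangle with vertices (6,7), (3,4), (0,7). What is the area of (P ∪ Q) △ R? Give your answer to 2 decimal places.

52.79

|P ∪ Q| = 47.5714.
|(P ∪ Q) ∩ R| = 1.8889.
|(P ∪ Q) △ R| = 47.5714 + 9 − 3.7778 = 52.79.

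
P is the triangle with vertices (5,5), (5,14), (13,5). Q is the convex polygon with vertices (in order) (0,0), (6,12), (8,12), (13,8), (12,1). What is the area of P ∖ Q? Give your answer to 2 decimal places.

|P| = 36, |P∩Q| = 33.1332.
|P ∖ Q| = |P| − |P∩Q| = 36 − 33.1332 = 2.87.

2.87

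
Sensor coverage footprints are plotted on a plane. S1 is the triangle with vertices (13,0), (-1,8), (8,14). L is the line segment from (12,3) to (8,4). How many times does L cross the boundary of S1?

The segment meets the boundary at (11.922,3.02).

1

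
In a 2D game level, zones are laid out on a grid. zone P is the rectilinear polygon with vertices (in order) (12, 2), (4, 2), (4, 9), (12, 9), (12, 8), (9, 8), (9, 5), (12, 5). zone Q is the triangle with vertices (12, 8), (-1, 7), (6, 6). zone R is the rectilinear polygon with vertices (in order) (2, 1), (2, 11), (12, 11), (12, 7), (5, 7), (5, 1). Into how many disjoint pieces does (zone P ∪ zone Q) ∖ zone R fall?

(zone P ∪ zone Q) ∖ zone R splits into 2 disjoint pieces (area 0.989, area 29).

2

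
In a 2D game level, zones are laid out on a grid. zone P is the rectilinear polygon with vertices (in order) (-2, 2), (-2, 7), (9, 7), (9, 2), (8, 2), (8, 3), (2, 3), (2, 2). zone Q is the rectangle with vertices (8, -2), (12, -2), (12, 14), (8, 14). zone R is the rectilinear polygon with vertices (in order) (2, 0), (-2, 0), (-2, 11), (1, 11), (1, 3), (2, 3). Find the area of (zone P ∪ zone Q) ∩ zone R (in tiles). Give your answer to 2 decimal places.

The region (zone P ∪ zone Q) ∩ zone R is the polygon with vertices (1,7), (1,3), (2,3), (2,2), (-2,2), (-2,7).
By the shoelace formula its area is 16.00.

16.00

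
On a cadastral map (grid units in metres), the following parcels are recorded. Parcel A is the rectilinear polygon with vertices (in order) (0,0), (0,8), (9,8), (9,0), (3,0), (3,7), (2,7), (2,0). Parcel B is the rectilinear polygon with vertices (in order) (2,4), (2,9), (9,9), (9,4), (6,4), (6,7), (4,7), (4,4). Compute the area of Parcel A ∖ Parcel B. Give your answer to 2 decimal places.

46.00

|Parcel A| = 65, |Parcel A∩Parcel B| = 19.
|Parcel A ∖ Parcel B| = |Parcel A| − |Parcel A∩Parcel B| = 65 − 19 = 46.00.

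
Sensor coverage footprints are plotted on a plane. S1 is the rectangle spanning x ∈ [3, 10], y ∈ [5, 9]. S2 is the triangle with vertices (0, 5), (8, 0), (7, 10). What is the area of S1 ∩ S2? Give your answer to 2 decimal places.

14.79

The intersection is the polygon with vertices (7.1,9), (7.5,5), (3,5), (3,7.143), (5.6,9).
By the shoelace formula its area is 14.79.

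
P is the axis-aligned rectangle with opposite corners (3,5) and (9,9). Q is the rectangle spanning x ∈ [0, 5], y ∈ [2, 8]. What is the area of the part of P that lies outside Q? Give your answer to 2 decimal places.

18.00

|P∩Q|: x∈[3,5], y∈[5,8] → 2·3 = 6.
|P| = 24.
|P ∖ Q| = |P| − |P∩Q| = 24 − 6 = 18.00.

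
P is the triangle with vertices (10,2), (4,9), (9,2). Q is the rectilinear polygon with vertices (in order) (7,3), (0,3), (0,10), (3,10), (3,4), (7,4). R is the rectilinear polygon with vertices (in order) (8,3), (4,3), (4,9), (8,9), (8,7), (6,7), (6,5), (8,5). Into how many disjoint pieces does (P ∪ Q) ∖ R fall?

3

(P ∪ Q) ∖ R splits into 3 disjoint pieces (area 1.6333, area 0.6762, area 22).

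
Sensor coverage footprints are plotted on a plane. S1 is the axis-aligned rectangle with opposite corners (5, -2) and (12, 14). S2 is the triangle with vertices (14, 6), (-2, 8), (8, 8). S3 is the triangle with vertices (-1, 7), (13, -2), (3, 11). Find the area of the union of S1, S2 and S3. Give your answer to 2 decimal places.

137.94

By inclusion–exclusion:
Individual areas: |S1| = 112, |S2| = 10, |S3| = 46.
|S1∩S2| = 6.5208.
|S1∩S3| = 20.7.
|S2∩S3| = 3.4705.
|S1∩S2∩S3| = 0.6302.
|S1 ∪ S2 ∪ S3| = 168 − 30.6913 + 0.6302 = 137.94.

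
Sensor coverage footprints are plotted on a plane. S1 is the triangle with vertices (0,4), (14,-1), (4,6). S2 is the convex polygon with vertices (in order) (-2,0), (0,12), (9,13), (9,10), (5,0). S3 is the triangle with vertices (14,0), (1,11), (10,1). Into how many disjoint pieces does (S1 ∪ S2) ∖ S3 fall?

1

(S1 ∪ S2) ∖ S3 is a single connected region.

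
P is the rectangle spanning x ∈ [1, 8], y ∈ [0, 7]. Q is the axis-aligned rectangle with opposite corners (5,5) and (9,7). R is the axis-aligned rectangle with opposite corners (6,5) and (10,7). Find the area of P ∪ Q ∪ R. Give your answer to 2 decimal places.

By inclusion–exclusion:
Individual areas: |P| = 49, |Q| = 8, |R| = 8.
|P∩Q|: x∈[5,8], y∈[5,7] → 3·2 = 6.
|P∩R|: x∈[6,8], y∈[5,7] → 2·2 = 4.
|Q∩R|: x∈[6,9], y∈[5,7] → 3·2 = 6.
|P∩Q∩R| = 4.
|P ∪ Q ∪ R| = 65 − 16 + 4 = 53.00.

53.00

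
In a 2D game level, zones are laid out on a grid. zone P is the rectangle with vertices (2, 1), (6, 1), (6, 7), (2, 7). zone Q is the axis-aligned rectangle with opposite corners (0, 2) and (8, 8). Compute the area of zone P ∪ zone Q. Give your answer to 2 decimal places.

52.00

By inclusion–exclusion:
Individual areas: |zone P| = 24, |zone Q| = 48.
|zone P∩zone Q|: x∈[2,6], y∈[2,7] → 4·5 = 20.
|zone P ∪ zone Q| = 72 − 20 = 52.00.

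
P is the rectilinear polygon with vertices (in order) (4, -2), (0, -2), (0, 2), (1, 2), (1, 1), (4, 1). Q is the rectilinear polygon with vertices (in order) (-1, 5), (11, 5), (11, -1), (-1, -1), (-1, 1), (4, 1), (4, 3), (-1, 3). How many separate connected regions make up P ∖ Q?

P ∖ Q splits into 2 disjoint pieces (area 4, area 1).

2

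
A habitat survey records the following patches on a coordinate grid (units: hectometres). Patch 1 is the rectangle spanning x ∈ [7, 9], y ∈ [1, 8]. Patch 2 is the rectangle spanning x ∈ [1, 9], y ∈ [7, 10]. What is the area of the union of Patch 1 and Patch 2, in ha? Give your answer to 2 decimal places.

By inclusion–exclusion:
Individual areas: |Patch 1| = 14, |Patch 2| = 24.
|Patch 1∩Patch 2|: x∈[7,9], y∈[7,8] → 2·1 = 2.
|Patch 1 ∪ Patch 2| = 38 − 2 = 36.00.

36.00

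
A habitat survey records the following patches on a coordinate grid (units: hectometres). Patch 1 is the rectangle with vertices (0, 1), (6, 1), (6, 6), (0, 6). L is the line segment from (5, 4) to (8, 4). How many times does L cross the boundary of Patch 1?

1

The segment meets the boundary at (6,4).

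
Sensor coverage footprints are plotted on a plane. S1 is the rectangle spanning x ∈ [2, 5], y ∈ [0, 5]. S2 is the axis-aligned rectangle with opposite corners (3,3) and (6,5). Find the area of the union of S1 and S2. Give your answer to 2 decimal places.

17.00

By inclusion–exclusion:
Individual areas: |S1| = 15, |S2| = 6.
|S1∩S2|: x∈[3,5], y∈[3,5] → 2·2 = 4.
|S1 ∪ S2| = 21 − 4 = 17.00.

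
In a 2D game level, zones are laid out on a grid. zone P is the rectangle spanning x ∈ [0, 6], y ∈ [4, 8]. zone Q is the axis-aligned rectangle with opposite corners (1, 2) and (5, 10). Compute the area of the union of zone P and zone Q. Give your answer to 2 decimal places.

By inclusion–exclusion:
Individual areas: |zone P| = 24, |zone Q| = 32.
|zone P∩zone Q|: x∈[1,5], y∈[4,8] → 4·4 = 16.
|zone P ∪ zone Q| = 56 − 16 = 40.00.

40.00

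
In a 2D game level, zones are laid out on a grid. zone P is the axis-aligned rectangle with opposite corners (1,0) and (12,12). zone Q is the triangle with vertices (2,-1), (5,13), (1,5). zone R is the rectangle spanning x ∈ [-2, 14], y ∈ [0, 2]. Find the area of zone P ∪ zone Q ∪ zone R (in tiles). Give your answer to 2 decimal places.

142.33

By inclusion–exclusion:
Individual areas: |zone P| = 132, |zone Q| = 16, |zone R| = 32.
|zone P∩zone Q| = 15.6667.
|zone P∩zone R|: x∈[1,12], y∈[0,2] → 11·2 = 22.
|zone Q∩zone R| = 1.5238.
|zone P∩zone Q∩zone R| = 1.5238.
|zone P ∪ zone Q ∪ zone R| = 180 − 39.1905 + 1.5238 = 142.33.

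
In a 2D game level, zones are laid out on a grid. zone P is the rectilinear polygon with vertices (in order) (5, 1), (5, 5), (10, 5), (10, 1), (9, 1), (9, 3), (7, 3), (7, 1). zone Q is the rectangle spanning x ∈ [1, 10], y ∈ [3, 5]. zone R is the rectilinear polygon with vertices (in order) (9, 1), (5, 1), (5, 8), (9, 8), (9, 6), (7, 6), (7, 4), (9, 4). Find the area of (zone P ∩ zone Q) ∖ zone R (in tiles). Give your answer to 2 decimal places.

4.00

|zone P ∩ zone Q| = 10.
|(zone P ∩ zone Q) ∩ zone R| = 6.
|(zone P ∩ zone Q) ∖ zone R| = 10 − 6 = 4.00.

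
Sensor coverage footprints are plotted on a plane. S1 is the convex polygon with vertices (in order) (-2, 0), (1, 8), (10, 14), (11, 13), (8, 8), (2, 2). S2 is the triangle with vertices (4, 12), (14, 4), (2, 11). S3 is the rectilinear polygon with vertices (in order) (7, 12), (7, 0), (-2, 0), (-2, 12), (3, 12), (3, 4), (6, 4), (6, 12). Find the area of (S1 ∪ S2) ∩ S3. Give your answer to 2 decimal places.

29.04

|S1 ∪ S2| = 66.3684.
|(S1 ∪ S2) ∩ S3| = 29.04.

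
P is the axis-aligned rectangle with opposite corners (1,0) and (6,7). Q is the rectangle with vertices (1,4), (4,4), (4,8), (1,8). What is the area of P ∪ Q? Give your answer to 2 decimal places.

38.00

By inclusion–exclusion:
Individual areas: |P| = 35, |Q| = 12.
|P∩Q|: x∈[1,4], y∈[4,7] → 3·3 = 9.
|P ∪ Q| = 47 − 9 = 38.00.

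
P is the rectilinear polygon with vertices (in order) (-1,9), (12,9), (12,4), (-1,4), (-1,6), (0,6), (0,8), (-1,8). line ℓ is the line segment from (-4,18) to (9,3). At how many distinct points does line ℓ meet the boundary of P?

2

The segment meets the boundary at (8.133,4), (3.8,9).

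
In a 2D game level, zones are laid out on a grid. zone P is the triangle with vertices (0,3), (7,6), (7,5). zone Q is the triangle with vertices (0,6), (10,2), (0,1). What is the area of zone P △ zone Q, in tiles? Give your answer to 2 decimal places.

26.24

|zone P| = 3.5, |zone Q| = 25, |zone P∩zone Q| = 1.1315.
|zone P △ zone Q| = |zone P| + |zone Q| − 2·|zone P∩zone Q| = 3.5 + 25 − 2.2629 = 26.24.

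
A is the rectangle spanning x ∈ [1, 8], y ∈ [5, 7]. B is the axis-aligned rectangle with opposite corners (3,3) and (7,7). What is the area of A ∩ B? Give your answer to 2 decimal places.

|A∩B|: x∈[3,7], y∈[5,7] → 4·2 = 8.

8.00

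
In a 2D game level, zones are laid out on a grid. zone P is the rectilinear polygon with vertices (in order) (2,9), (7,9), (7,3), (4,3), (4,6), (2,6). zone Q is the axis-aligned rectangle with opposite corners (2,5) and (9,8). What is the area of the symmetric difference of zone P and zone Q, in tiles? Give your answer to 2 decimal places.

|zone P| = 24, |zone Q| = 21, |zone P∩zone Q| = 13.
|zone P △ zone Q| = |zone P| + |zone Q| − 2·|zone P∩zone Q| = 24 + 21 − 26 = 19.00.

19.00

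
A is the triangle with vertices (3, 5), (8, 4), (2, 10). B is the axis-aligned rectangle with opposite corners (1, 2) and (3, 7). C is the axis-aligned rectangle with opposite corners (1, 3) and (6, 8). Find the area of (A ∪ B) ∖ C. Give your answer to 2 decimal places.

5.20

|A ∪ B| = 21.6.
|(A ∪ B) ∩ C| = 16.4.
|(A ∪ B) ∖ C| = 21.6 − 16.4 = 5.20.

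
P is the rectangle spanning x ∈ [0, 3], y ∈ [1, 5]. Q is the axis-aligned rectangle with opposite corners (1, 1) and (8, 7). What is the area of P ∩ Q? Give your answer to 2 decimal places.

8.00

|P∩Q|: x∈[1,3], y∈[1,5] → 2·4 = 8.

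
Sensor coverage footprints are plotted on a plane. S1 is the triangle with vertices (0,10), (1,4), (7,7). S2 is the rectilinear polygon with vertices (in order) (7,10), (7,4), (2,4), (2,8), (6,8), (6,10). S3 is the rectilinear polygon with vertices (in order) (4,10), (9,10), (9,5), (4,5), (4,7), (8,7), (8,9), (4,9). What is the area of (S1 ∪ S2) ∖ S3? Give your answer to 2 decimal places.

24.42

|S1 ∪ S2| = 31.4167.
|(S1 ∪ S2) ∩ S3| = 7.
|(S1 ∪ S2) ∖ S3| = 31.4167 − 7 = 24.42.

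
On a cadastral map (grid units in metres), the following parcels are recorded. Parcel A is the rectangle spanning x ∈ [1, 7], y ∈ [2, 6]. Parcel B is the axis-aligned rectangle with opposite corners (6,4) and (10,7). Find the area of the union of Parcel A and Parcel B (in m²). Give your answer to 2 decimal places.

By inclusion–exclusion:
Individual areas: |Parcel A| = 24, |Parcel B| = 12.
|Parcel A∩Parcel B|: x∈[6,7], y∈[4,6] → 1·2 = 2.
|Parcel A ∪ Parcel B| = 36 − 2 = 34.00.

34.00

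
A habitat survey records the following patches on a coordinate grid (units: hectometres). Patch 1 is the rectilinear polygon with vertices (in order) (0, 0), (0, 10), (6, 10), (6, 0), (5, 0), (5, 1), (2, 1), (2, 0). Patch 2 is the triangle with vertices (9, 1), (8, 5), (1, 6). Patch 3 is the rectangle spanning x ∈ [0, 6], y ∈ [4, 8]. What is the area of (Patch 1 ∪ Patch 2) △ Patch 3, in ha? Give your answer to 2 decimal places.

40.47

|Patch 1 ∪ Patch 2| = 64.4732.
|(Patch 1 ∪ Patch 2) ∩ Patch 3| = 24.
|(Patch 1 ∪ Patch 2) △ Patch 3| = 64.4732 + 24 − 48 = 40.47.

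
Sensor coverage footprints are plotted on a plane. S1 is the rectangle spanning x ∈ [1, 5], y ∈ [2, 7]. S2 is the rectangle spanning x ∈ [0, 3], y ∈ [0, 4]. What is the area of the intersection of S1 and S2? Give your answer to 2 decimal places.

4.00

|S1∩S2|: x∈[1,3], y∈[2,4] → 2·2 = 4.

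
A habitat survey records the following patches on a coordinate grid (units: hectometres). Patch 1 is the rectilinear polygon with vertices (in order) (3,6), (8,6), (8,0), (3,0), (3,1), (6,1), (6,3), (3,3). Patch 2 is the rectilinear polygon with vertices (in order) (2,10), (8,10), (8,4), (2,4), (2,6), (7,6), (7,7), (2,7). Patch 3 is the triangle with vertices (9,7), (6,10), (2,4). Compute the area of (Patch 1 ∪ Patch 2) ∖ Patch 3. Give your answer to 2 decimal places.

34.02

|Patch 1 ∪ Patch 2| = 45.
|(Patch 1 ∪ Patch 2) ∩ Patch 3| = 10.9762.
|(Patch 1 ∪ Patch 2) ∖ Patch 3| = 45 − 10.9762 = 34.02.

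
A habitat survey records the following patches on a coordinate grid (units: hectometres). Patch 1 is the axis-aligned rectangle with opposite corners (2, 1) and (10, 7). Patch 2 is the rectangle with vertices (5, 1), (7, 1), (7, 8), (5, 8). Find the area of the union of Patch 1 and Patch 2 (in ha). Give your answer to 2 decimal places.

By inclusion–exclusion:
Individual areas: |Patch 1| = 48, |Patch 2| = 14.
|Patch 1∩Patch 2|: x∈[5,7], y∈[1,7] → 2·6 = 12.
|Patch 1 ∪ Patch 2| = 62 − 12 = 50.00.

50.00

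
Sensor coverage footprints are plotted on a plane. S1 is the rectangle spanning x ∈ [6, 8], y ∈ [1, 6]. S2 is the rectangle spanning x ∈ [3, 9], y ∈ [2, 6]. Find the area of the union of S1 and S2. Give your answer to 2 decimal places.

26.00

By inclusion–exclusion:
Individual areas: |S1| = 10, |S2| = 24.
|S1∩S2|: x∈[6,8], y∈[2,6] → 2·4 = 8.
|S1 ∪ S2| = 34 − 8 = 26.00.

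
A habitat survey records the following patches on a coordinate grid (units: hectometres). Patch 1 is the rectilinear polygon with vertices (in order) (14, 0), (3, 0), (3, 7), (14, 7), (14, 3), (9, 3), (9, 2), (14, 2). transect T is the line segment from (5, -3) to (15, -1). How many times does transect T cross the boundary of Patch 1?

0

The segment lies entirely outside Patch 1 and never meets its boundary.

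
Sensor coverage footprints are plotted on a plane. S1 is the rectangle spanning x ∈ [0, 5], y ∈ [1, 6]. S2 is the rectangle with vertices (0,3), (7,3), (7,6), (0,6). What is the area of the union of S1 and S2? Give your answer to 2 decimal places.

31.00

By inclusion–exclusion:
Individual areas: |S1| = 25, |S2| = 21.
|S1∩S2|: x∈[0,5], y∈[3,6] → 5·3 = 15.
|S1 ∪ S2| = 46 − 15 = 31.00.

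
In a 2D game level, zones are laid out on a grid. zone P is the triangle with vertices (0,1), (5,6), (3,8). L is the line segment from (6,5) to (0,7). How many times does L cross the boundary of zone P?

The segment meets the boundary at (2.25,6.25), (4.5,5.5).

2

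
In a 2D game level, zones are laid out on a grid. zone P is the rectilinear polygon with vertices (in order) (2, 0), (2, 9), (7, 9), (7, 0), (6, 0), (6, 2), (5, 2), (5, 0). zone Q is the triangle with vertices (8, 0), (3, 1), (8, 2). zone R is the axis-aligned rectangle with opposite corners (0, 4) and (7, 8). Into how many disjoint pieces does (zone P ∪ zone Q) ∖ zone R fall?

2

(zone P ∪ zone Q) ∖ zone R splits into 2 disjoint pieces (area 5, area 20.8).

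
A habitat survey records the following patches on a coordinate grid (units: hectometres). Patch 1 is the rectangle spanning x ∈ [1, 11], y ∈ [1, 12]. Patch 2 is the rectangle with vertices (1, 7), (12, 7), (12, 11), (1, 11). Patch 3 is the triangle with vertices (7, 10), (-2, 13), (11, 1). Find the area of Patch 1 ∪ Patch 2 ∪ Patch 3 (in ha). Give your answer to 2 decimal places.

116.65

By inclusion–exclusion:
Individual areas: |Patch 1| = 110, |Patch 2| = 44, |Patch 3| = 34.5.
|Patch 1∩Patch 2|: x∈[1,11], y∈[7,11] → 10·4 = 40.
|Patch 1∩Patch 3| = 31.8462.
|Patch 2∩Patch 3| = 18.8462.
|Patch 1∩Patch 2∩Patch 3| = 18.8462.
|Patch 1 ∪ Patch 2 ∪ Patch 3| = 188.5 − 90.6923 + 18.8462 = 116.65.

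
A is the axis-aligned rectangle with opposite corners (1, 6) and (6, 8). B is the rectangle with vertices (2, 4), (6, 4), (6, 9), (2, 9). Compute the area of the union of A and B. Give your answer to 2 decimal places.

22.00

By inclusion–exclusion:
Individual areas: |A| = 10, |B| = 20.
|A∩B|: x∈[2,6], y∈[6,8] → 4·2 = 8.
|A ∪ B| = 30 − 8 = 22.00.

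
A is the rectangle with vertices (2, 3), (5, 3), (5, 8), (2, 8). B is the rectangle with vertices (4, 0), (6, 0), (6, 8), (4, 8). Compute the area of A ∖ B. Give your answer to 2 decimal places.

|A∩B|: x∈[4,5], y∈[3,8] → 1·5 = 5.
|A| = 15.
|A ∖ B| = |A| − |A∩B| = 15 − 5 = 10.00.

10.00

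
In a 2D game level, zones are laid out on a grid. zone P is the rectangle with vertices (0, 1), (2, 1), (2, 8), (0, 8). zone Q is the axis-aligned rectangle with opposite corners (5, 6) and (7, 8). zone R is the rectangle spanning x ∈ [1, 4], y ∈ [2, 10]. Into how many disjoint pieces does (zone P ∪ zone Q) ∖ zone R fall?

2

(zone P ∪ zone Q) ∖ zone R splits into 2 disjoint pieces (area 8, area 4).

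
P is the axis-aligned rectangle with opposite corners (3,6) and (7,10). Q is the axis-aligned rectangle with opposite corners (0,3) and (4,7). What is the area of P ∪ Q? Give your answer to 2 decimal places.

31.00

By inclusion–exclusion:
Individual areas: |P| = 16, |Q| = 16.
|P∩Q|: x∈[3,4], y∈[6,7] → 1·1 = 1.
|P ∪ Q| = 32 − 1 = 31.00.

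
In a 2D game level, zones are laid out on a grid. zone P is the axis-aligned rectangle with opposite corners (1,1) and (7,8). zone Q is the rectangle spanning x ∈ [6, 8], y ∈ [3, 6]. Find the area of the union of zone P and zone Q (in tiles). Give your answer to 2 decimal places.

45.00

By inclusion–exclusion:
Individual areas: |zone P| = 42, |zone Q| = 6.
|zone P∩zone Q|: x∈[6,7], y∈[3,6] → 1·3 = 3.
|zone P ∪ zone Q| = 48 − 3 = 45.00.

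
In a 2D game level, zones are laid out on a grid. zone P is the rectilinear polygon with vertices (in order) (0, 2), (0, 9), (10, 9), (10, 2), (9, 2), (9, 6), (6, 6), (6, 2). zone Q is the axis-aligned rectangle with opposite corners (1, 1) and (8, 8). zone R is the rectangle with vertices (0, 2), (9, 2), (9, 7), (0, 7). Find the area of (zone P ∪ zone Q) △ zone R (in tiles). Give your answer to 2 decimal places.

36.00

|zone P ∪ zone Q| = 73.
|(zone P ∪ zone Q) ∩ zone R| = 41.
|(zone P ∪ zone Q) △ zone R| = 73 + 45 − 82 = 36.00.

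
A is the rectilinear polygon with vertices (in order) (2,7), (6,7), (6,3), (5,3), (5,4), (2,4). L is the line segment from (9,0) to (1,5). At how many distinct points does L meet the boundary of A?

The segment meets the boundary at (2,4.375), (2.6,4).

2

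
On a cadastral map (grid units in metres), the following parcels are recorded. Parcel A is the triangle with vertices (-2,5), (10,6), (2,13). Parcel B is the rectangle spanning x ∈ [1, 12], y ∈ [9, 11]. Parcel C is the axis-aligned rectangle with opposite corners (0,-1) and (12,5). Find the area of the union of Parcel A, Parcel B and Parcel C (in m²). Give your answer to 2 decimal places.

By inclusion–exclusion:
Individual areas: |Parcel A| = 46, |Parcel B| = 22, |Parcel C| = 72.
|Parcel A∩Parcel B| = 8.8571.
|Parcel A∩Parcel C| = 0.
|Parcel B∩Parcel C| = 0 (no overlap).
|Parcel A∩Parcel B∩Parcel C| = 0.
|Parcel A ∪ Parcel B ∪ Parcel C| = 140 − 8.8571 + 0 = 131.14.

131.14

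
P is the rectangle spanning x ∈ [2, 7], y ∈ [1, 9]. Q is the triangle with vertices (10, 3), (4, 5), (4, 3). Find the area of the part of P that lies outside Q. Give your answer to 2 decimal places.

|P| = 40, |P∩Q| = 4.5.
|P ∖ Q| = |P| − |P∩Q| = 40 − 4.5 = 35.50.

35.50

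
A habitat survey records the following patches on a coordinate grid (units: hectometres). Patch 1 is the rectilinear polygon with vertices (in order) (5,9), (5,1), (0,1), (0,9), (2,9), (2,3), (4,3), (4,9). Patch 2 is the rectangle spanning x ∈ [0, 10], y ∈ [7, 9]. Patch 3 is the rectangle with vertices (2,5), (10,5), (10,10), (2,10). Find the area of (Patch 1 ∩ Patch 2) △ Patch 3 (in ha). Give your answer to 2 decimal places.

42.00

|Patch 1 ∩ Patch 2| = 6.
|(Patch 1 ∩ Patch 2) ∩ Patch 3| = 2.
|(Patch 1 ∩ Patch 2) △ Patch 3| = 6 + 40 − 4 = 42.00.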